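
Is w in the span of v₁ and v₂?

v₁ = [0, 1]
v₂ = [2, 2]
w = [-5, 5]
Yes

Form the augmented matrix and row-reduce:
[v₁|v₂|w] = 
  [  0,   2,  -5]
  [  1,   2,   5]
Swap R1 ↔ R2
REF = 
  [  1,   2,   5]
  [  0,   2,  -5]

No row of the form [0 0 | nonzero], so the system is consistent. Back-substitution gives c₁ = 10, c₂ = -5/2: w = (10)·v₁ + (-5/2)·v₂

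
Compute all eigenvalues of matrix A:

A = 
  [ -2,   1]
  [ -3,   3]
tr(A) = 1, det(A) = -3
Characteristic polynomial: λ² - tr(A)λ + det(A) = λ² - λ - 3
λ² - λ - 3 = 0  ⇒  λ = (1 ± √((-1)² - 4·(-3)))/2 = (1 ± √(13))/2
  = (1 + √13)/2,  (1 - √13)/2

λ = (1 + √13)/2, (1 - √13)/2  (≈ 2.303, -1.303)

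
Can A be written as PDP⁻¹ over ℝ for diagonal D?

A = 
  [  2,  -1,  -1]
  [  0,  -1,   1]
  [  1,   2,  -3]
Yes

Characteristic polynomial: det(λI - A) = λ³ + 2λ² - 6λ
The constant term is 0, so λ = 0 is a root: p(λ) = λ(λ² + 2λ - 6)
λ² + 2λ - 6 = 0  ⇒  λ = (-2 ± √((2)² - 4·(-6)))/2 = (-2 ± √(28))/2
  = -1 + √7,  -1 - √7
Eigenvalues: 0, -1 + √7, -1 - √7  (≈ 0, 1.646, -3.646)
The two irrational eigenvalues are distinct (simple), so each has alg. mult. = geom. mult. = 1.
λ=0: alg. mult. = 1, geom. mult. = 3 - rank(A - (0)I) = 3 - 2 = 1
Sum of geometric multiplicities equals n, so A has n independent eigenvectors.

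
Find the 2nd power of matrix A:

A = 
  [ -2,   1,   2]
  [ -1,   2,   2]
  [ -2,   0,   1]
A² = A·A:
A²[1,1] = (-2)(-2) + (1)(-1) + (2)(-2) = -1
A²[1,2] = (-2)(1) + (1)(2) + (2)(0) = 0
A²[1,3] = (-2)(2) + (1)(2) + (2)(1) = 0
A²[2,1] = (-1)(-2) + (2)(-1) + (2)(-2) = -4
A²[2,2] = (-1)(1) + (2)(2) + (2)(0) = 3
A²[2,3] = (-1)(2) + (2)(2) + (2)(1) = 4
A²[3,1] = (-2)(-2) + (0)(-1) + (1)(-2) = 2
A²[3,2] = (-2)(1) + (0)(2) + (1)(0) = -2
A²[3,3] = (-2)(2) + (0)(2) + (1)(1) = -3
A² = 
  [ -1,   0,   0]
  [ -4,   3,   4]
  [  2,  -2,  -3]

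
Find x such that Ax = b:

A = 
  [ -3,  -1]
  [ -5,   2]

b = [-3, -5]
Row reduce the augmented matrix [A|b]:
R2 → R2 - (5/3)·R1
REF = 
  [  -3,   -1,   -3]
  [   0, 11/3,    0]

Back-substitution:
x₂ = 0 / (11/3) = 0
x₁ = (-3 - (-1)(0)) / (-3) = 1

x = [1, 0]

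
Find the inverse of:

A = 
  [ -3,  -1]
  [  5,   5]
det(A) = (-3)(5) - (-1)(5) = -10
For a 2×2 matrix, A⁻¹ = (1/det(A)) · [[d, -b], [-c, a]]
    = (-1/10) · [[5, 1], [-5, -3]]

A⁻¹ = 
  [ -1/2, -1/10]
  [  1/2,  3/10]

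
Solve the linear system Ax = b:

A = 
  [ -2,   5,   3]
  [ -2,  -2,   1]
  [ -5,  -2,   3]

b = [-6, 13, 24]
x = [-3, -3, 1]

Row reduce the augmented matrix [A|b]:
R2 → R2 - (1)·R1
R3 → R3 - (5/2)·R1
R3 → R3 - (29/14)·R2
REF = 
  [   -2,     5,     3,    -6]
  [    0,    -7,    -2,    19]
  [    0,     0, -5/14, -5/14]

Back-substitution:
x₃ = (-5/14) / (-5/14) = 1
x₂ = (19 - (-2)(1)) / (-7) = -3
x₁ = (-6 - (5)(-3) - (3)(1)) / (-2) = -3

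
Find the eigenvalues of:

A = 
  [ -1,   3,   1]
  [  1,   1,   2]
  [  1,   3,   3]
Characteristic polynomial: det(λI - A) = λ³ - 3λ² - 11λ - 2
Testing integer divisors of the constant term: p(-2) = 0, so (λ + 2) is a factor:
p(λ) = (λ + 2)(λ² - 5λ - 1)
λ² - 5λ - 1 = 0  ⇒  λ = (5 ± √((-5)² - 4·(-1)))/2 = (5 ± √(29))/2
  = (5 + √29)/2,  (5 - √29)/2

λ = -2, (5 + √29)/2, (5 - √29)/2  (≈ -2, 5.193, -0.1926)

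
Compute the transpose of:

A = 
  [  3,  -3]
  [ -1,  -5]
Aᵀ = 
  [  3,  -1]
  [ -3,  -5]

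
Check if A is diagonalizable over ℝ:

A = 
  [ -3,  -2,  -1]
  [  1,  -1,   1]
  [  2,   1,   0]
No

Characteristic polynomial: det(λI - A) = λ³ + 4λ² + 6λ + 4
Testing integer divisors of the constant term: p(-2) = 0, so (λ + 2) is a factor:
p(λ) = (λ + 2)(λ² + 2λ + 2)
λ² + 2λ + 2 = 0  ⇒  λ = (-2 ± √((2)² - 4·(2)))/2 = (-2 ± √(-4))/2
  = -1 + i,  -1 - i
Eigenvalues: -2, -1 + i, -1 - i  (≈ -2, -1 + 1i, -1 - 1i)
Has complex eigenvalues (not diagonalizable over ℝ).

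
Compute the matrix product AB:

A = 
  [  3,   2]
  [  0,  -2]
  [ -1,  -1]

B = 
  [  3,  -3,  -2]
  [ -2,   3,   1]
A is 3×2 and B is 2×3, so AB is 3×3. Each entry is (row of A)·(column of B):
AB[1,1] = (3)(3) + (2)(-2) = 5
AB[1,2] = (3)(-3) + (2)(3) = -3
AB[1,3] = (3)(-2) + (2)(1) = -4
AB[2,1] = (0)(3) + (-2)(-2) = 4
AB[2,2] = (0)(-3) + (-2)(3) = -6
AB[2,3] = (0)(-2) + (-2)(1) = -2
AB[3,1] = (-1)(3) + (-1)(-2) = -1
AB[3,2] = (-1)(-3) + (-1)(3) = 0
AB[3,3] = (-1)(-2) + (-1)(1) = 1

AB = 
  [  5,  -3,  -4]
  [  4,  -6,  -2]
  [ -1,   0,   1]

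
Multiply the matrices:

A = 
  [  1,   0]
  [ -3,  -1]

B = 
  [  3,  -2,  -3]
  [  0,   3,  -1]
A is 2×2 and B is 2×3, so AB is 2×3. Each entry is (row of A)·(column of B):
AB[1,1] = (1)(3) + (0)(0) = 3
AB[1,2] = (1)(-2) + (0)(3) = -2
AB[1,3] = (1)(-3) + (0)(-1) = -3
AB[2,1] = (-3)(3) + (-1)(0) = -9
AB[2,2] = (-3)(-2) + (-1)(3) = 3
AB[2,3] = (-3)(-3) + (-1)(-1) = 10

AB = 
  [  3,  -2,  -3]
  [ -9,   3,  10]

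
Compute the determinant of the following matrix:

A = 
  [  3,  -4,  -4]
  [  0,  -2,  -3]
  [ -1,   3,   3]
Cofactor expansion along row 1:
det(A) = (3)·((-2)(3) - (-3)(3)) - (-4)·((0)(3) - (-3)(-1)) + (-4)·((0)(3) - (-2)(-1))
  = (3)(3) - (-4)(-3) + (-4)(-2)
  = 5

det(A) = 5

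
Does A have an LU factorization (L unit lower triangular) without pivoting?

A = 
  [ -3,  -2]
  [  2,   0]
Yes.
A[1,1] = -3 ≠ 0, so Gaussian elimination proceeds without a row swap: multiplier ℓ₂₁ = (2)/(-3) = -2/3, and U[2,2] = 0 - (-2/3)(-2) = -4/3.
L = 
  [   1,    0]
  [-2/3,    1]
U = 
  [  -3,   -2]
  [   0, -4/3]
Check row 2 of LU: [(-2/3)(-3), (-2/3)(-2) + (-4/3)] = [2, 0] = row 2 of A ✓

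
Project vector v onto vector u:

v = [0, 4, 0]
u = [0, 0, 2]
v·u = (0)(0) + (4)(0) + (0)(2) = 0
u·u = (0)² + (0)² + (2)² = 4
proj_u(v) = (v·u / u·u) × u = (0/4) × u = (0) × u

proj_u(v) = [0, 0, 0]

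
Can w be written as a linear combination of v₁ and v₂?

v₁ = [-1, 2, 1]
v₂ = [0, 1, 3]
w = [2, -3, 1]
Yes

Form the augmented matrix and row-reduce:
[v₁|v₂|w] = 
  [ -1,   0,   2]
  [  2,   1,  -3]
  [  1,   3,   1]
R2 → R2 + (2)·R1
R3 → R3 + (1)·R1
R3 → R3 - (3)·R2
REF = 
  [ -1,   0,   2]
  [  0,   1,   1]
  [  0,   0,   0]

No row of the form [0 0 | nonzero], so the system is consistent. Back-substitution gives c₁ = -2, c₂ = 1: w = (-2)·v₁ + (1)·v₂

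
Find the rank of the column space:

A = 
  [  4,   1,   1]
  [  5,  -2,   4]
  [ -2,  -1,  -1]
Row reduce:
R2 → R2 - (5/4)·R1
R3 → R3 + (1/2)·R1
R3 → R3 - (2/13)·R2
REF = 
  [     4,      1,      1]
  [     0,  -13/4,   11/4]
  [     0,      0, -12/13]
Pivot columns: 1, 2, 3 → 3 pivots.
dim(Col(A)) = number of pivot columns = 3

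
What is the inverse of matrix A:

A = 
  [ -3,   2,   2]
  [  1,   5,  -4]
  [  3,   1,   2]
det(A) = (-3)·((5)(2) - (-4)(1)) - (2)·((1)(2) - (-4)(3)) + (2)·((1)(1) - (5)(3))
  = (-3)(14) - (2)(14) + (2)(-14)
  = -98
det(A) = -98 ≠ 0, so A is invertible.

Cofactors Cᵢⱼ = (-1)ⁱ⁺ʲ·Mᵢⱼ:
C = 
  [ 14, -14, -14]
  [ -2, -12,   9]
  [-18, -10, -17]

adj(A) = Cᵀ:
adj(A) = 
  [ 14,  -2, -18]
  [-14, -12, -10]
  [-14,   9, -17]

A⁻¹ = (-1/98) · adj(A):
A⁻¹ = 
  [ -1/7,  1/49,  9/49]
  [  1/7,  6/49,  5/49]
  [  1/7, -9/98, 17/98]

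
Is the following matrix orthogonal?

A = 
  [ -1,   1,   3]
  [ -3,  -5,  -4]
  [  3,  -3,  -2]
No

AᵀA = 
  [ 19,   5,   3]
  [  5,  35,  29]
  [  3,  29,  29]
≠ I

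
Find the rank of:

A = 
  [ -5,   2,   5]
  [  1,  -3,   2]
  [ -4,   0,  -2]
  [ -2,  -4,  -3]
rank(A) = 3

Row reduce:
R2 → R2 + (1/5)·R1
R3 → R3 - (4/5)·R1
R4 → R4 - (2/5)·R1
R3 → R3 - (8/13)·R2
R4 → R4 - (24/13)·R2
R4 → R4 - (137/102)·R3
REF = 
  [     -5,       2,       5]
  [      0,   -13/5,       3]
  [      0,       0, -102/13]
  [      0,       0,       0]
Pivot columns: 1, 2, 3 → 3 pivots.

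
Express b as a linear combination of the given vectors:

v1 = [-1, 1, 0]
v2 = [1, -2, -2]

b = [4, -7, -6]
c1 = -1, c2 = 3

b = -1·v1 + 3·v2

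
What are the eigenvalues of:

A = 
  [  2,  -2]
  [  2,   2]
tr(A) = 4, det(A) = 8
Characteristic polynomial: λ² - tr(A)λ + det(A) = λ² - 4λ + 8
λ² - 4λ + 8 = 0  ⇒  λ = (4 ± √((-4)² - 4·(8)))/2 = (4 ± √(-16))/2
  = 2 + 2i,  2 - 2i

λ = 2 + 2i, 2 - 2i  (≈ 2 + 2i, 2 - 2i)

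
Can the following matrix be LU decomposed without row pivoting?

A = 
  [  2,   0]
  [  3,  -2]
Yes.
A[1,1] = 2 ≠ 0, so Gaussian elimination proceeds without a row swap: multiplier ℓ₂₁ = (3)/(2) = 3/2, and U[2,2] = -2 - (3/2)(0) = -2.
L = 
  [  1,   0]
  [3/2,   1]
U = 
  [  2,   0]
  [  0,  -2]
Check row 2 of LU: [(3/2)(2), (3/2)(0) + (-2)] = [3, -2] = row 2 of A ✓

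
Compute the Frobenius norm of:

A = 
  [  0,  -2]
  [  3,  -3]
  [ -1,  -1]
||A||_F = 4.899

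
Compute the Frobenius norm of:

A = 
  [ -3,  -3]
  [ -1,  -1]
||A||_F = 4.472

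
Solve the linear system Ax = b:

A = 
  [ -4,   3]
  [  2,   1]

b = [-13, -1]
x = [1, -3]

Row reduce the augmented matrix [A|b]:
R2 → R2 + (1/2)·R1
REF = 
  [   -4,     3,   -13]
  [    0,   5/2, -15/2]

Back-substitution:
x₂ = (-15/2) / (5/2) = -3
x₁ = (-13 - (3)(-3)) / (-4) = 1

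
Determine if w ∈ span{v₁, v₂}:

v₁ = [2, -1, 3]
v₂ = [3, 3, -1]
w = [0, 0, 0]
Yes

Form the augmented matrix and row-reduce:
[v₁|v₂|w] = 
  [  2,   3,   0]
  [ -1,   3,   0]
  [  3,  -1,   0]
R2 → R2 + (1/2)·R1
R3 → R3 - (3/2)·R1
R3 → R3 + (11/9)·R2
REF = 
  [  2,   3,   0]
  [  0, 9/2,   0]
  [  0,   0,   0]

No row of the form [0 0 | nonzero], so the system is consistent. Back-substitution gives c₁ = 0, c₂ = 0: w = (0)·v₁ + (0)·v₂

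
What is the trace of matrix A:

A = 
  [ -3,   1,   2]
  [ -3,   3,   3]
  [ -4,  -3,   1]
1

tr(A) = -3 + 3 + 1 = 1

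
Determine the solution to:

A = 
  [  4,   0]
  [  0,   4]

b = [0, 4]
x = [0, 1]

Row reduce the augmented matrix [A|b]:
(already in echelon form)
REF = 
  [  4,   0,   0]
  [  0,   4,   4]

Back-substitution:
x₂ = 4 / 4 = 1
x₁ = (0 - (0)(1)) / 4 = 0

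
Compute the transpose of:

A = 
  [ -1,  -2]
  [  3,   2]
Aᵀ = 
  [ -1,   3]
  [ -2,   2]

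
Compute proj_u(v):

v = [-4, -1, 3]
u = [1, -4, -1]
proj_u(v) = [-1/6, 2/3, 1/6]

v·u = (-4)(1) + (-1)(-4) + (3)(-1) = -3
u·u = (1)² + (-4)² + (-1)² = 18
proj_u(v) = (v·u / u·u) × u = (-3/18) × u = (-1/6) × u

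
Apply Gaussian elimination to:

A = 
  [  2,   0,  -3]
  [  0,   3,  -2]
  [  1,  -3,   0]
Row operations:
R3 → R3 - (1/2)·R1
R3 → R3 + (1)·R2

Resulting echelon form:
REF = 
  [   2,    0,   -3]
  [   0,    3,   -2]
  [   0,    0, -1/2]

Rank = 3 (number of non-zero pivot rows).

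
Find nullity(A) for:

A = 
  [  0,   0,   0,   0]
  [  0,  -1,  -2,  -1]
nullity(A) = 3

Row reduce:
Swap R1 ↔ R2
REF = 
  [  0,  -1,  -2,  -1]
  [  0,   0,   0,   0]
Pivot columns: 2 → 1 pivot.
rank(A) = 1, so nullity(A) = 4 - 1 = 3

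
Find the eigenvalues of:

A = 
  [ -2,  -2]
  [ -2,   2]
tr(A) = 0, det(A) = -8
Characteristic polynomial: λ² - tr(A)λ + det(A) = λ² - 8
λ² - 8 = 0  ⇒  λ = (0 ± √((0)² - 4·(-8)))/2 = (0 ± √(32))/2
  = 2√2,  -2√2

λ = 2√2, -2√2  (≈ 2.828, -2.828)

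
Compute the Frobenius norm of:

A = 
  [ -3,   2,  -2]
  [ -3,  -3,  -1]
||A||_F = 6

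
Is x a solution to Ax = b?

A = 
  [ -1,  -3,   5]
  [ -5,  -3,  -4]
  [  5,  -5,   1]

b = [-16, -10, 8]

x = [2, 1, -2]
No

Ax = [-15, -5, 3] ≠ b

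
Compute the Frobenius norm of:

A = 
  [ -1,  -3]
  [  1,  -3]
||A||_F = 4.472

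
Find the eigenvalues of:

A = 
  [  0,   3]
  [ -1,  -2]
λ = -1 + i√2, -1 - i√2  (≈ -1 + 1.414i, -1 - 1.414i)

tr(A) = -2, det(A) = 3
Characteristic polynomial: λ² - tr(A)λ + det(A) = λ² + 2λ + 3
λ² + 2λ + 3 = 0  ⇒  λ = (-2 ± √((2)² - 4·(3)))/2 = (-2 ± √(-8))/2
  = -1 + i√2,  -1 - i√2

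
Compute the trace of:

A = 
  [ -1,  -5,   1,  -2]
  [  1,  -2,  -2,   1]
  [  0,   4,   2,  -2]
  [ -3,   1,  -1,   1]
0

tr(A) = -1 + -2 + 2 + 1 = 0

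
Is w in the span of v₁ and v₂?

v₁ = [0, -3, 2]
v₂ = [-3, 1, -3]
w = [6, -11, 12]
Yes

Form the augmented matrix and row-reduce:
[v₁|v₂|w] = 
  [  0,  -3,   6]
  [ -3,   1, -11]
  [  2,  -3,  12]
Swap R1 ↔ R2
R3 → R3 + (2/3)·R1
R3 → R3 - (7/9)·R2
REF = 
  [ -3,   1, -11]
  [  0,  -3,   6]
  [  0,   0,   0]

No row of the form [0 0 | nonzero], so the system is consistent. Back-substitution gives c₁ = 3, c₂ = -2: w = (3)·v₁ + (-2)·v₂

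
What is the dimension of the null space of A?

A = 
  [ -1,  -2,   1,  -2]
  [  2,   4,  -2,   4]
nullity(A) = 3

Row reduce:
R2 → R2 + (2)·R1
REF = 
  [ -1,  -2,   1,  -2]
  [  0,   0,   0,   0]
Pivot columns: 1 → 1 pivot.
rank(A) = 1, so nullity(A) = 4 - 1 = 3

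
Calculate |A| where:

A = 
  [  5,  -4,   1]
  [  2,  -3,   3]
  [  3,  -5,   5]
Cofactor expansion along row 1:
det(A) = (5)·((-3)(5) - (3)(-5)) - (-4)·((2)(5) - (3)(3)) + (1)·((2)(-5) - (-3)(3))
  = (5)(0) - (-4)(1) + (1)(-1)
  = 3

det(A) = 3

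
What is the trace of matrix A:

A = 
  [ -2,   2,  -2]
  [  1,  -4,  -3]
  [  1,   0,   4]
-2

tr(A) = -2 + -4 + 4 = -2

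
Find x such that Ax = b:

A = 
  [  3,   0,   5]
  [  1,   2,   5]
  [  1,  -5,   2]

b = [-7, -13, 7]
x = [1, -2, -2]

Row reduce the augmented matrix [A|b]:
R2 → R2 - (1/3)·R1
R3 → R3 - (1/3)·R1
R3 → R3 + (5/2)·R2
REF = 
  [    3,     0,     5,    -7]
  [    0,     2,  10/3, -32/3]
  [    0,     0,  26/3, -52/3]

Back-substitution:
x₃ = (-52/3) / (26/3) = -2
x₂ = (-32/3 - (10/3)(-2)) / 2 = -2
x₁ = (-7 - (0)(-2) - (5)(-2)) / 3 = 1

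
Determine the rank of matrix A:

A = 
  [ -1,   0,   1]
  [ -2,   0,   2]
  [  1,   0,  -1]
Row reduce:
R2 → R2 - (2)·R1
R3 → R3 + (1)·R1
REF = 
  [ -1,   0,   1]
  [  0,   0,   0]
  [  0,   0,   0]
Pivot columns: 1 → 1 pivot.

rank(A) = 1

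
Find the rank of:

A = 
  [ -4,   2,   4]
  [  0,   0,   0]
rank(A) = 1

Row reduce:
(no row operations needed)
REF = 
  [ -4,   2,   4]
  [  0,   0,   0]
Pivot columns: 1 → 1 pivot.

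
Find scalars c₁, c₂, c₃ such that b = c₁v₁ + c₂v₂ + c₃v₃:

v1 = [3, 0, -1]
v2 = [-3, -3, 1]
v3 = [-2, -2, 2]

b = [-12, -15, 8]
c1 = 1, c2 = 3, c3 = 3

b = 1·v1 + 3·v2 + 3·v3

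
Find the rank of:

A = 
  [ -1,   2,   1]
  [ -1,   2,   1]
Row reduce:
R2 → R2 - (1)·R1
REF = 
  [ -1,   2,   1]
  [  0,   0,   0]
Pivot columns: 1 → 1 pivot.

rank(A) = 1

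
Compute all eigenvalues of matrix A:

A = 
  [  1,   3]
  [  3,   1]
tr(A) = 2, det(A) = -8
Characteristic polynomial: λ² - tr(A)λ + det(A) = λ² - 2λ - 8
λ² - 2λ - 8 = (λ + 2)(λ - 4)

λ = 4, -2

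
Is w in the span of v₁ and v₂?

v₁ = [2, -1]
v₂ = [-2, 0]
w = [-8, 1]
Yes

Form the augmented matrix and row-reduce:
[v₁|v₂|w] = 
  [  2,  -2,  -8]
  [ -1,   0,   1]
R2 → R2 + (1/2)·R1
REF = 
  [  2,  -2,  -8]
  [  0,  -1,  -3]

No row of the form [0 0 | nonzero], so the system is consistent. Back-substitution gives c₁ = -1, c₂ = 3: w = (-1)·v₁ + (3)·v₂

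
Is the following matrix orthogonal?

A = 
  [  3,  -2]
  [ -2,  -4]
No

AᵀA = 
  [ 13,   2]
  [  2,  20]
≠ I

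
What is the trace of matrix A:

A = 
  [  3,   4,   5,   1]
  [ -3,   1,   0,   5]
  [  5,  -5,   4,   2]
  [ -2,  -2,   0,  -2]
6

tr(A) = 3 + 1 + 4 + -2 = 6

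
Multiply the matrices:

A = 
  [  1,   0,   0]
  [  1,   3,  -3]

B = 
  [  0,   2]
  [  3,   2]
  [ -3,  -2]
A is 2×3 and B is 3×2, so AB is 2×2. Each entry is (row of A)·(column of B):
AB[1,1] = (1)(0) + (0)(3) + (0)(-3) = 0
AB[1,2] = (1)(2) + (0)(2) + (0)(-2) = 2
AB[2,1] = (1)(0) + (3)(3) + (-3)(-3) = 18
AB[2,2] = (1)(2) + (3)(2) + (-3)(-2) = 14

AB = 
  [  0,   2]
  [ 18,  14]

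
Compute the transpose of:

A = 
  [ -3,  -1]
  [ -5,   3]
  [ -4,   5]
Aᵀ = 
  [ -3,  -5,  -4]
  [ -1,   3,   5]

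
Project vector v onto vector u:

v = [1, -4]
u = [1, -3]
proj_u(v) = [13/10, -39/10]

v·u = (1)(1) + (-4)(-3) = 13
u·u = (1)² + (-3)² = 10
proj_u(v) = (v·u / u·u) × u = (13/10) × u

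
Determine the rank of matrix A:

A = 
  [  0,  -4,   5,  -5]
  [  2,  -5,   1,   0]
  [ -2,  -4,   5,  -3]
Row reduce:
Swap R1 ↔ R2
R3 → R3 + (1)·R1
R3 → R3 - (9/4)·R2
REF = 
  [    2,    -5,     1,     0]
  [    0,    -4,     5,    -5]
  [    0,     0, -21/4,  33/4]
Pivot columns: 1, 2, 3 → 3 pivots.

rank(A) = 3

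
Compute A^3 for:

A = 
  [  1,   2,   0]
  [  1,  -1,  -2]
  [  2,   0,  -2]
A^3 = 
  [ -5,   6,   8]
  [ 11, -11, -18]
  [ 10,  -8, -16]

A² = A·A:
A²[1,1] = (1)(1) + (2)(1) + (0)(2) = 3
A²[1,2] = (1)(2) + (2)(-1) + (0)(0) = 0
A²[1,3] = (1)(0) + (2)(-2) + (0)(-2) = -4
A²[2,1] = (1)(1) + (-1)(1) + (-2)(2) = -4
A²[2,2] = (1)(2) + (-1)(-1) + (-2)(0) = 3
A²[2,3] = (1)(0) + (-1)(-2) + (-2)(-2) = 6
A²[3,1] = (2)(1) + (0)(1) + (-2)(2) = -2
A²[3,2] = (2)(2) + (0)(-1) + (-2)(0) = 4
A²[3,3] = (2)(0) + (0)(-2) + (-2)(-2) = 4
A² = 
  [  3,   0,  -4]
  [ -4,   3,   6]
  [ -2,   4,   4]

A^3 = A^2·A:
A^3[1,1] = (3)(1) + (0)(1) + (-4)(2) = -5
A^3[1,2] = (3)(2) + (0)(-1) + (-4)(0) = 6
A^3[1,3] = (3)(0) + (0)(-2) + (-4)(-2) = 8
A^3[2,1] = (-4)(1) + (3)(1) + (6)(2) = 11
A^3[2,2] = (-4)(2) + (3)(-1) + (6)(0) = -11
A^3[2,3] = (-4)(0) + (3)(-2) + (6)(-2) = -18
A^3[3,1] = (-2)(1) + (4)(1) + (4)(2) = 10
A^3[3,2] = (-2)(2) + (4)(-1) + (4)(0) = -8
A^3[3,3] = (-2)(0) + (4)(-2) + (4)(-2) = -16
A^3 = 
  [ -5,   6,   8]
  [ 11, -11, -18]
  [ 10,  -8, -16]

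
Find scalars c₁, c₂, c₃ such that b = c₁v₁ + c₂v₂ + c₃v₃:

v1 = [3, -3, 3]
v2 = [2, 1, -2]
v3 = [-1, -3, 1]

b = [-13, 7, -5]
c1 = -3, c2 = -2, c3 = 0

b = -3·v1 + -2·v2 + 0·v3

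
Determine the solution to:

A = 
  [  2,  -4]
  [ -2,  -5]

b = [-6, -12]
x = [1, 2]

Row reduce the augmented matrix [A|b]:
R2 → R2 + (1)·R1
REF = 
  [  2,  -4,  -6]
  [  0,  -9, -18]

Back-substitution:
x₂ = (-18) / (-9) = 2
x₁ = (-6 - (-4)(2)) / 2 = 1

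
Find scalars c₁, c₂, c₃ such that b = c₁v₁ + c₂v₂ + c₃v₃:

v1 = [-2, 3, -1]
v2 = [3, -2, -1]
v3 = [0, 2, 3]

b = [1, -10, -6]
c1 = -2, c2 = -1, c3 = -3

b = -2·v1 + -1·v2 + -3·v3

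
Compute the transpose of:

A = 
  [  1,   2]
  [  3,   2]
Aᵀ = 
  [  1,   3]
  [  2,   2]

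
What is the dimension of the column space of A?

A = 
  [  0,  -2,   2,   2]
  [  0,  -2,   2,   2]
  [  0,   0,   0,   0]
Row reduce:
R2 → R2 - (1)·R1
REF = 
  [  0,  -2,   2,   2]
  [  0,   0,   0,   0]
  [  0,   0,   0,   0]
Pivot columns: 2 → 1 pivot.
dim(Col(A)) = number of pivot columns = 1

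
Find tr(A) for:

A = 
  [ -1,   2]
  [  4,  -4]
-5

tr(A) = -1 + -4 = -5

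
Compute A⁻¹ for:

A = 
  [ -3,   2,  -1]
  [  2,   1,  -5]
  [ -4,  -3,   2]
det(A) = (-3)·((1)(2) - (-5)(-3)) - (2)·((2)(2) - (-5)(-4)) + (-1)·((2)(-3) - (1)(-4))
  = (-3)(-13) - (2)(-16) + (-1)(-2)
  = 73
det(A) = 73 ≠ 0, so A is invertible.

Cofactors Cᵢⱼ = (-1)ⁱ⁺ʲ·Mᵢⱼ:
C = 
  [-13,  16,  -2]
  [ -1, -10, -17]
  [ -9, -17,  -7]

adj(A) = Cᵀ:
adj(A) = 
  [-13,  -1,  -9]
  [ 16, -10, -17]
  [ -2, -17,  -7]

A⁻¹ = (1/73) · adj(A):
A⁻¹ = 
  [-13/73,  -1/73,  -9/73]
  [ 16/73, -10/73, -17/73]
  [ -2/73, -17/73,  -7/73]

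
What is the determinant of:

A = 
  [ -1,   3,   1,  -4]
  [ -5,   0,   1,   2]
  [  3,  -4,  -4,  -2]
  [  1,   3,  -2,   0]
-428

Cofactor expansion along row 1: det(A) = a₁₁M₁₁ - a₁₂M₁₂ + a₁₃M₁₃ - a₁₄M₁₄

M₁₁ = det[[0, 1, 2]; [-4, -4, -2]; [3, -2, 0]]
  = (0)·((-4)(0) - (-2)(-2)) - (1)·((-4)(0) - (-2)(3)) + (2)·((-4)(-2) - (-4)(3))
  = (0)(-4) - (1)(6) + (2)(20)
  = 34
M₁₂ = det[[-5, 1, 2]; [3, -4, -2]; [1, -2, 0]]
  = (-5)·((-4)(0) - (-2)(-2)) - (1)·((3)(0) - (-2)(1)) + (2)·((3)(-2) - (-4)(1))
  = (-5)(-4) - (1)(2) + (2)(-2)
  = 14
M₁₃ = det[[-5, 0, 2]; [3, -4, -2]; [1, 3, 0]]
  = (-5)·((-4)(0) - (-2)(3)) - (0)·((3)(0) - (-2)(1)) + (2)·((3)(3) - (-4)(1))
  = (-5)(6) - (0)(2) + (2)(13)
  = -4
M₁₄ = det[[-5, 0, 1]; [3, -4, -4]; [1, 3, -2]]
  = (-5)·((-4)(-2) - (-4)(3)) - (0)·((3)(-2) - (-4)(1)) + (1)·((3)(3) - (-4)(1))
  = (-5)(20) - (0)(-2) + (1)(13)
  = -87

det(A) = (-1)(34) - (3)(14) + (1)(-4) - (-4)(-87) = -428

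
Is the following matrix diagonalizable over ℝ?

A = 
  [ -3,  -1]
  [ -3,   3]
Yes

tr(A) = 0, det(A) = -12
Characteristic polynomial: λ² - tr(A)λ + det(A) = λ² - 12
λ² - 12 = 0  ⇒  λ = (0 ± √((0)² - 4·(-12)))/2 = (0 ± √(48))/2
  = 2√3,  -2√3
Eigenvalues: 2√3, -2√3  (≈ 3.464, -3.464)
The two irrational eigenvalues are distinct (simple), so each has alg. mult. = geom. mult. = 1.
Sum of geometric multiplicities equals n, so A has n independent eigenvectors.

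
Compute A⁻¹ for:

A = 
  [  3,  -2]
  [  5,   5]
det(A) = (3)(5) - (-2)(5) = 25
For a 2×2 matrix, A⁻¹ = (1/det(A)) · [[d, -b], [-c, a]]
    = (1/25) · [[5, 2], [-5, 3]]

A⁻¹ = 
  [ 1/5, 2/25]
  [-1/5, 3/25]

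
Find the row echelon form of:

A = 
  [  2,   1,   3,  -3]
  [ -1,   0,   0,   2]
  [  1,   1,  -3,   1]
Row operations:
R2 → R2 + (1/2)·R1
R3 → R3 - (1/2)·R1
R3 → R3 - (1)·R2

Resulting echelon form:
REF = 
  [  2,   1,   3,  -3]
  [  0, 1/2, 3/2, 1/2]
  [  0,   0,  -6,   2]

Rank = 3 (number of non-zero pivot rows).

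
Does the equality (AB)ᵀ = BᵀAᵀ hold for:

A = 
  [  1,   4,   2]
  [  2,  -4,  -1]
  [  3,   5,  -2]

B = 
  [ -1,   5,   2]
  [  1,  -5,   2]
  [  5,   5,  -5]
Yes

(AB)ᵀ = 
  [ 13, -11,  -8]
  [ -5,  25, -20]
  [  0,   1,  26]

BᵀAᵀ = 
  [ 13, -11,  -8]
  [ -5,  25, -20]
  [  0,   1,  26]

Both sides are equal — this is the standard identity (AB)ᵀ = BᵀAᵀ, which holds for all A, B.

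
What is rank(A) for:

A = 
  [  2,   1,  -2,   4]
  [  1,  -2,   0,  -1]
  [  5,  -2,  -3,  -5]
rank(A) = 3

Row reduce:
R2 → R2 - (1/2)·R1
R3 → R3 - (5/2)·R1
R3 → R3 - (9/5)·R2
REF = 
  [    2,     1,    -2,     4]
  [    0,  -5/2,     1,    -3]
  [    0,     0,   1/5, -48/5]
Pivot columns: 1, 2, 3 → 3 pivots.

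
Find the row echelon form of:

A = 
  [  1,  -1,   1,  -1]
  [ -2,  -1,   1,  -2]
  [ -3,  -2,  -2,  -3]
Row operations:
R2 → R2 + (2)·R1
R3 → R3 + (3)·R1
R3 → R3 - (5/3)·R2

Resulting echelon form:
REF = 
  [  1,  -1,   1,  -1]
  [  0,  -3,   3,  -4]
  [  0,   0,  -4, 2/3]

Rank = 3 (number of non-zero pivot rows).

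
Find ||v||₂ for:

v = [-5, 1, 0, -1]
5.196

||v||₂ = √((-5)² + (1)² + (0)² + (-1)²) = √27 = 5.196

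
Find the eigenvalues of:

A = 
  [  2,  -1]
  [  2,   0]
tr(A) = 2, det(A) = 2
Characteristic polynomial: λ² - tr(A)λ + det(A) = λ² - 2λ + 2
λ² - 2λ + 2 = 0  ⇒  λ = (2 ± √((-2)² - 4·(2)))/2 = (2 ± √(-4))/2
  = 1 + i,  1 - i

λ = 1 + i, 1 - i  (≈ 1 + 1i, 1 - 1i)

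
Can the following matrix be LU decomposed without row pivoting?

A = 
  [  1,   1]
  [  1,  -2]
Yes.
A[1,1] = 1 ≠ 0, so Gaussian elimination proceeds without a row swap: multiplier ℓ₂₁ = (1)/(1) = 1, and U[2,2] = -2 - (1)(1) = -3.
L = 
  [  1,   0]
  [  1,   1]
U = 
  [  1,   1]
  [  0,  -3]
Check row 2 of LU: [(1)(1), (1)(1) + (-3)] = [1, -2] = row 2 of A ✓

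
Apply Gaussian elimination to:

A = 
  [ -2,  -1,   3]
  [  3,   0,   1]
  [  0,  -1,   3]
Row operations:
R2 → R2 + (3/2)·R1
R3 → R3 - (2/3)·R2

Resulting echelon form:
REF = 
  [  -2,   -1,    3]
  [   0, -3/2, 11/2]
  [   0,    0, -2/3]

Rank = 3 (number of non-zero pivot rows).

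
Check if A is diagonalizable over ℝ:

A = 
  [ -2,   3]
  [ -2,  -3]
No

tr(A) = -5, det(A) = 12
Characteristic polynomial: λ² - tr(A)λ + det(A) = λ² + 5λ + 12
λ² + 5λ + 12 = 0  ⇒  λ = (-5 ± √((5)² - 4·(12)))/2 = (-5 ± √(-23))/2
  = (-5 + i√23)/2,  (-5 - i√23)/2
Eigenvalues: (-5 + i√23)/2, (-5 - i√23)/2  (≈ -2.5 + 2.398i, -2.5 - 2.398i)
Has complex eigenvalues (not diagonalizable over ℝ).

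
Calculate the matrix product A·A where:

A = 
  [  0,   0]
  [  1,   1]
A² = A·A:
A²[1,1] = (0)(0) + (0)(1) = 0
A²[1,2] = (0)(0) + (0)(1) = 0
A²[2,1] = (1)(0) + (1)(1) = 1
A²[2,2] = (1)(0) + (1)(1) = 1
A² = 
  [  0,   0]
  [  1,   1]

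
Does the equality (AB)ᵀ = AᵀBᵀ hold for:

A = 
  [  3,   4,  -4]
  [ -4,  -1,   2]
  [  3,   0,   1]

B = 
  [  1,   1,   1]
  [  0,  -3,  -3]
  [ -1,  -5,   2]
No

(AB)ᵀ = 
  [  7,  -6,   2]
  [ 11, -11,  -2]
  [-17,   3,   5]

AᵀBᵀ = 
  [  2,   3,  23]
  [  3,   3,   1]
  [ -1,  -9,  -4]

The two matrices differ, so (AB)ᵀ ≠ AᵀBᵀ in general. The correct identity is (AB)ᵀ = BᵀAᵀ.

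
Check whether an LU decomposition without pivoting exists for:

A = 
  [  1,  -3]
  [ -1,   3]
Yes.
A[1,1] = 1 ≠ 0, so Gaussian elimination proceeds without a row swap: multiplier ℓ₂₁ = (-1)/(1) = -1, and U[2,2] = 3 - (-1)(-3) = 0.
L = 
  [  1,   0]
  [ -1,   1]
U = 
  [  1,  -3]
  [  0,   0]
Check row 2 of LU: [(-1)(1), (-1)(-3) + 0] = [-1, 3] = row 2 of A ✓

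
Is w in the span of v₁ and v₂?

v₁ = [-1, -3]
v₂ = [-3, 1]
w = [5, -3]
Yes

Form the augmented matrix and row-reduce:
[v₁|v₂|w] = 
  [ -1,  -3,   5]
  [ -3,   1,  -3]
R2 → R2 - (3)·R1
REF = 
  [ -1,  -3,   5]
  [  0,  10, -18]

No row of the form [0 0 | nonzero], so the system is consistent. Back-substitution gives c₁ = 2/5, c₂ = -9/5: w = (2/5)·v₁ + (-9/5)·v₂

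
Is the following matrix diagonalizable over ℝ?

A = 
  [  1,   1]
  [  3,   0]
Yes

tr(A) = 1, det(A) = -3
Characteristic polynomial: λ² - tr(A)λ + det(A) = λ² - λ - 3
λ² - λ - 3 = 0  ⇒  λ = (1 ± √((-1)² - 4·(-3)))/2 = (1 ± √(13))/2
  = (1 + √13)/2,  (1 - √13)/2
Eigenvalues: (1 + √13)/2, (1 - √13)/2  (≈ 2.303, -1.303)
The two irrational eigenvalues are distinct (simple), so each has alg. mult. = geom. mult. = 1.
Sum of geometric multiplicities equals n, so A has n independent eigenvectors.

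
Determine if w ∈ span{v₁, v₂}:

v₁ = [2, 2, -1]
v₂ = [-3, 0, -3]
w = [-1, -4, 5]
Yes

Form the augmented matrix and row-reduce:
[v₁|v₂|w] = 
  [  2,  -3,  -1]
  [  2,   0,  -4]
  [ -1,  -3,   5]
R2 → R2 - (1)·R1
R3 → R3 + (1/2)·R1
R3 → R3 + (3/2)·R2
REF = 
  [  2,  -3,  -1]
  [  0,   3,  -3]
  [  0,   0,   0]

No row of the form [0 0 | nonzero], so the system is consistent. Back-substitution gives c₁ = -2, c₂ = -1: w = (-2)·v₁ + (-1)·v₂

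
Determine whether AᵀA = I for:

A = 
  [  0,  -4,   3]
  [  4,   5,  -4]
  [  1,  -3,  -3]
No

AᵀA = 
  [ 17,  17, -19]
  [ 17,  50, -23]
  [-19, -23,  34]
≠ I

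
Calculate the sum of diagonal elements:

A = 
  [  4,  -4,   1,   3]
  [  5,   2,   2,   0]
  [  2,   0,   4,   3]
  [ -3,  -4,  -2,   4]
14

tr(A) = 4 + 2 + 4 + 4 = 14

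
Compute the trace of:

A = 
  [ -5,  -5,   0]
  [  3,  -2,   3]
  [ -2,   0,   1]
-6

tr(A) = -5 + -2 + 1 = -6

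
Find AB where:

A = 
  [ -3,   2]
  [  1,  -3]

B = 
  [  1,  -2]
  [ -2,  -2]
A is 2×2 and B is 2×2, so AB is 2×2. Each entry is (row of A)·(column of B):
AB[1,1] = (-3)(1) + (2)(-2) = -7
AB[1,2] = (-3)(-2) + (2)(-2) = 2
AB[2,1] = (1)(1) + (-3)(-2) = 7
AB[2,2] = (1)(-2) + (-3)(-2) = 4

AB = 
  [ -7,   2]
  [  7,   4]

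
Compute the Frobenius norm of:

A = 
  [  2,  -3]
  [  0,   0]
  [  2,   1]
||A||_F = 4.243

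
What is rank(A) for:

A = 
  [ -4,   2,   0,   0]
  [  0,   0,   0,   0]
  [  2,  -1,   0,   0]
Row reduce:
R3 → R3 + (1/2)·R1
REF = 
  [ -4,   2,   0,   0]
  [  0,   0,   0,   0]
  [  0,   0,   0,   0]
Pivot columns: 1 → 1 pivot.

rank(A) = 1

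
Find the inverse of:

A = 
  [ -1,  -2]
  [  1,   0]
det(A) = (-1)(0) - (-2)(1) = 2
For a 2×2 matrix, A⁻¹ = (1/det(A)) · [[d, -b], [-c, a]]
    = (1/2) · [[0, 2], [-1, -1]]

A⁻¹ = 
  [   0,    1]
  [-1/2, -1/2]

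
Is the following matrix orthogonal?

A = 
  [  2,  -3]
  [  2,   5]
No

AᵀA = 
  [  8,   4]
  [  4,  34]
≠ I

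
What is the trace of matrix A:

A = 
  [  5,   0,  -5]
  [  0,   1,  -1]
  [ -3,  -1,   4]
10

tr(A) = 5 + 1 + 4 = 10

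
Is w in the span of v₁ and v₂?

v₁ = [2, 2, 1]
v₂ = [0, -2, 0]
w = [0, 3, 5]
No

Form the augmented matrix and row-reduce:
[v₁|v₂|w] = 
  [  2,   0,   0]
  [  2,  -2,   3]
  [  1,   0,   5]
R2 → R2 - (1)·R1
R3 → R3 - (1/2)·R1
REF = 
  [  2,   0,   0]
  [  0,  -2,   3]
  [  0,   0,   5]

Row 3 reads [0 0 | 5], i.e. 0 = 5, so the system is inconsistent and w ∉ span{v₁, v₂}.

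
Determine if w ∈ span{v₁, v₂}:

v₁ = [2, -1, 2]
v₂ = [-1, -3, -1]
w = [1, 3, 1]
Yes

Form the augmented matrix and row-reduce:
[v₁|v₂|w] = 
  [  2,  -1,   1]
  [ -1,  -3,   3]
  [  2,  -1,   1]
R2 → R2 + (1/2)·R1
R3 → R3 - (1)·R1
REF = 
  [   2,   -1,    1]
  [   0, -7/2,  7/2]
  [   0,    0,    0]

No row of the form [0 0 | nonzero], so the system is consistent. Back-substitution gives c₁ = 0, c₂ = -1: w = (0)·v₁ + (-1)·v₂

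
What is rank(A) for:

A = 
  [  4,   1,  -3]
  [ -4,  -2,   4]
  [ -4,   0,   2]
Row reduce:
R2 → R2 + (1)·R1
R3 → R3 + (1)·R1
R3 → R3 + (1)·R2
REF = 
  [  4,   1,  -3]
  [  0,  -1,   1]
  [  0,   0,   0]
Pivot columns: 1, 2 → 2 pivots.

rank(A) = 2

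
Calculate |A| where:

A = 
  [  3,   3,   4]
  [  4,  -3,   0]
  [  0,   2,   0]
Cofactor expansion along row 1:
det(A) = (3)·((-3)(0) - (0)(2)) - (3)·((4)(0) - (0)(0)) + (4)·((4)(2) - (-3)(0))
  = (3)(0) - (3)(0) + (4)(8)
  = 32

det(A) = 32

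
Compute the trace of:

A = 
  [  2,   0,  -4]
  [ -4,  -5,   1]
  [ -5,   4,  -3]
-6

tr(A) = 2 + -5 + -3 = -6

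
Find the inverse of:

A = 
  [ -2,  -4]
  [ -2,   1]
det(A) = (-2)(1) - (-4)(-2) = -10
For a 2×2 matrix, A⁻¹ = (1/det(A)) · [[d, -b], [-c, a]]
    = (-1/10) · [[1, 4], [2, -2]]

A⁻¹ = 
  [-1/10,  -2/5]
  [ -1/5,   1/5]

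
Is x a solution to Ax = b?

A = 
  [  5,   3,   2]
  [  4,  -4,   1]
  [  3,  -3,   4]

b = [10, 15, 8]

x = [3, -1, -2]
No

Ax = [8, 14, 4] ≠ b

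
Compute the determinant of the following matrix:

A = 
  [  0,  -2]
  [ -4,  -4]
For a 2×2 matrix, det = ad - bc = (0)(-4) - (-2)(-4) = -8

det(A) = -8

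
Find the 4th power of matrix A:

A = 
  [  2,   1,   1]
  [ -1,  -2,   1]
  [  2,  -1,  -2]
A^4 = 
  [ 24,  -1,  15]
  [  9, -28, -33]
  [ 22,  41,  -4]

A² = A·A:
A²[1,1] = (2)(2) + (1)(-1) + (1)(2) = 5
A²[1,2] = (2)(1) + (1)(-2) + (1)(-1) = -1
A²[1,3] = (2)(1) + (1)(1) + (1)(-2) = 1
A²[2,1] = (-1)(2) + (-2)(-1) + (1)(2) = 2
A²[2,2] = (-1)(1) + (-2)(-2) + (1)(-1) = 2
A²[2,3] = (-1)(1) + (-2)(1) + (1)(-2) = -5
A²[3,1] = (2)(2) + (-1)(-1) + (-2)(2) = 1
A²[3,2] = (2)(1) + (-1)(-2) + (-2)(-1) = 6
A²[3,3] = (2)(1) + (-1)(1) + (-2)(-2) = 5
A² = 
  [  5,  -1,   1]
  [  2,   2,  -5]
  [  1,   6,   5]

A^3 = A^2·A:
A^3[1,1] = (5)(2) + (-1)(-1) + (1)(2) = 13
A^3[1,2] = (5)(1) + (-1)(-2) + (1)(-1) = 6
A^3[1,3] = (5)(1) + (-1)(1) + (1)(-2) = 2
A^3[2,1] = (2)(2) + (2)(-1) + (-5)(2) = -8
A^3[2,2] = (2)(1) + (2)(-2) + (-5)(-1) = 3
A^3[2,3] = (2)(1) + (2)(1) + (-5)(-2) = 14
A^3[3,1] = (1)(2) + (6)(-1) + (5)(2) = 6
A^3[3,2] = (1)(1) + (6)(-2) + (5)(-1) = -16
A^3[3,3] = (1)(1) + (6)(1) + (5)(-2) = -3
A^3 = 
  [ 13,   6,   2]
  [ -8,   3,  14]
  [  6, -16,  -3]

A^4 = A^3·A:
A^4[1,1] = (13)(2) + (6)(-1) + (2)(2) = 24
A^4[1,2] = (13)(1) + (6)(-2) + (2)(-1) = -1
A^4[1,3] = (13)(1) + (6)(1) + (2)(-2) = 15
A^4[2,1] = (-8)(2) + (3)(-1) + (14)(2) = 9
A^4[2,2] = (-8)(1) + (3)(-2) + (14)(-1) = -28
A^4[2,3] = (-8)(1) + (3)(1) + (14)(-2) = -33
A^4[3,1] = (6)(2) + (-16)(-1) + (-3)(2) = 22
A^4[3,2] = (6)(1) + (-16)(-2) + (-3)(-1) = 41
A^4[3,3] = (6)(1) + (-16)(1) + (-3)(-2) = -4
A^4 = 
  [ 24,  -1,  15]
  [  9, -28, -33]
  [ 22,  41,  -4]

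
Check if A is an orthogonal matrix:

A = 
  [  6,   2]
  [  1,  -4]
No

AᵀA = 
  [ 37,   8]
  [  8,  20]
≠ I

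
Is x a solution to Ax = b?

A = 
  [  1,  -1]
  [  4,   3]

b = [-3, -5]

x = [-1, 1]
No

Ax = [-2, -1] ≠ b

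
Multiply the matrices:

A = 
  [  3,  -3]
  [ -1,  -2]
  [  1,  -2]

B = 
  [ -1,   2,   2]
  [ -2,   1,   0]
AB = 
  [  3,   3,   6]
  [  5,  -4,  -2]
  [  3,   0,   2]

A is 3×2 and B is 2×3, so AB is 3×3. Each entry is (row of A)·(column of B):
AB[1,1] = (3)(-1) + (-3)(-2) = 3
AB[1,2] = (3)(2) + (-3)(1) = 3
AB[1,3] = (3)(2) + (-3)(0) = 6
AB[2,1] = (-1)(-1) + (-2)(-2) = 5
AB[2,2] = (-1)(2) + (-2)(1) = -4
AB[2,3] = (-1)(2) + (-2)(0) = -2
AB[3,1] = (1)(-1) + (-2)(-2) = 3
AB[3,2] = (1)(2) + (-2)(1) = 0
AB[3,3] = (1)(2) + (-2)(0) = 2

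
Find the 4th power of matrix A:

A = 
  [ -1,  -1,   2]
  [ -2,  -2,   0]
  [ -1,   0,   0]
A^4 = 
  [ 17,  19, -10]
  [ 38,  50, -28]
  [  5,   7,  -2]

A² = A·A:
A²[1,1] = (-1)(-1) + (-1)(-2) + (2)(-1) = 1
A²[1,2] = (-1)(-1) + (-1)(-2) + (2)(0) = 3
A²[1,3] = (-1)(2) + (-1)(0) + (2)(0) = -2
A²[2,1] = (-2)(-1) + (-2)(-2) + (0)(-1) = 6
A²[2,2] = (-2)(-1) + (-2)(-2) + (0)(0) = 6
A²[2,3] = (-2)(2) + (-2)(0) + (0)(0) = -4
A²[3,1] = (-1)(-1) + (0)(-2) + (0)(-1) = 1
A²[3,2] = (-1)(-1) + (0)(-2) + (0)(0) = 1
A²[3,3] = (-1)(2) + (0)(0) + (0)(0) = -2
A² = 
  [  1,   3,  -2]
  [  6,   6,  -4]
  [  1,   1,  -2]

A^3 = A^2·A:
A^3[1,1] = (1)(-1) + (3)(-2) + (-2)(-1) = -5
A^3[1,2] = (1)(-1) + (3)(-2) + (-2)(0) = -7
A^3[1,3] = (1)(2) + (3)(0) + (-2)(0) = 2
A^3[2,1] = (6)(-1) + (6)(-2) + (-4)(-1) = -14
A^3[2,2] = (6)(-1) + (6)(-2) + (-4)(0) = -18
A^3[2,3] = (6)(2) + (6)(0) + (-4)(0) = 12
A^3[3,1] = (1)(-1) + (1)(-2) + (-2)(-1) = -1
A^3[3,2] = (1)(-1) + (1)(-2) + (-2)(0) = -3
A^3[3,3] = (1)(2) + (1)(0) + (-2)(0) = 2
A^3 = 
  [ -5,  -7,   2]
  [-14, -18,  12]
  [ -1,  -3,   2]

A^4 = A^3·A:
A^4[1,1] = (-5)(-1) + (-7)(-2) + (2)(-1) = 17
A^4[1,2] = (-5)(-1) + (-7)(-2) + (2)(0) = 19
A^4[1,3] = (-5)(2) + (-7)(0) + (2)(0) = -10
A^4[2,1] = (-14)(-1) + (-18)(-2) + (12)(-1) = 38
A^4[2,2] = (-14)(-1) + (-18)(-2) + (12)(0) = 50
A^4[2,3] = (-14)(2) + (-18)(0) + (12)(0) = -28
A^4[3,1] = (-1)(-1) + (-3)(-2) + (2)(-1) = 5
A^4[3,2] = (-1)(-1) + (-3)(-2) + (2)(0) = 7
A^4[3,3] = (-1)(2) + (-3)(0) + (2)(0) = -2
A^4 = 
  [ 17,  19, -10]
  [ 38,  50, -28]
  [  5,   7,  -2]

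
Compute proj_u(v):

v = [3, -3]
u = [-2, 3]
v·u = (3)(-2) + (-3)(3) = -15
u·u = (-2)² + (3)² = 13
proj_u(v) = (v·u / u·u) × u = (-15/13) × u

proj_u(v) = [30/13, -45/13]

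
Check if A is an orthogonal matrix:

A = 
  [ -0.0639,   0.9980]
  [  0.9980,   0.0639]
Yes

AᵀA = 
  [  1.0001,   0]
  [  0,   1.0001]
≈ I (equal to I up to the 4-dp rounding of the entries)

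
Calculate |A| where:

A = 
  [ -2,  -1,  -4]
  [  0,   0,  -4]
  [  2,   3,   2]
Cofactor expansion along row 1:
det(A) = (-2)·((0)(2) - (-4)(3)) - (-1)·((0)(2) - (-4)(2)) + (-4)·((0)(3) - (0)(2))
  = (-2)(12) - (-1)(8) + (-4)(0)
  = -16

det(A) = -16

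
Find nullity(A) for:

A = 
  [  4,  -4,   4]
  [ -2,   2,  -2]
nullity(A) = 2

Row reduce:
R2 → R2 + (1/2)·R1
REF = 
  [  4,  -4,   4]
  [  0,   0,   0]
Pivot columns: 1 → 1 pivot.
rank(A) = 1, so nullity(A) = 3 - 1 = 2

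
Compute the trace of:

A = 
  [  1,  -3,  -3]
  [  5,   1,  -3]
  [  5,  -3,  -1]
1

tr(A) = 1 + 1 + -1 = 1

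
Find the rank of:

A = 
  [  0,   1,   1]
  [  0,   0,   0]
rank(A) = 1

Row reduce:
(no row operations needed)
REF = 
  [  0,   1,   1]
  [  0,   0,   0]
Pivot columns: 2 → 1 pivot.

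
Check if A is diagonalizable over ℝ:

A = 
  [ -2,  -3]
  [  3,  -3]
No

tr(A) = -5, det(A) = 15
Characteristic polynomial: λ² - tr(A)λ + det(A) = λ² + 5λ + 15
λ² + 5λ + 15 = 0  ⇒  λ = (-5 ± √((5)² - 4·(15)))/2 = (-5 ± √(-35))/2
  = (-5 + i√35)/2,  (-5 - i√35)/2
Eigenvalues: (-5 + i√35)/2, (-5 - i√35)/2  (≈ -2.5 + 2.958i, -2.5 - 2.958i)
Has complex eigenvalues (not diagonalizable over ℝ).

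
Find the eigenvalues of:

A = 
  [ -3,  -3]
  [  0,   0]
λ = 0, -3

tr(A) = -3, det(A) = 0
Characteristic polynomial: λ² - tr(A)λ + det(A) = λ² + 3λ
λ² + 3λ = λ(λ + 3)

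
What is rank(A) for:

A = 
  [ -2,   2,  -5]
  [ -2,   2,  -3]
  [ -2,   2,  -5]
Row reduce:
R2 → R2 - (1)·R1
R3 → R3 - (1)·R1
REF = 
  [ -2,   2,  -5]
  [  0,   0,   2]
  [  0,   0,   0]
Pivot columns: 1, 3 → 2 pivots.

rank(A) = 2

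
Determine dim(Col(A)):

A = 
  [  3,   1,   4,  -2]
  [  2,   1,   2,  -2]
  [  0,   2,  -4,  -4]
dim(Col(A)) = 2

Row reduce:
R2 → R2 - (2/3)·R1
R3 → R3 - (6)·R2
REF = 
  [   3,    1,    4,   -2]
  [   0,  1/3, -2/3, -2/3]
  [   0,    0,    0,    0]
Pivot columns: 1, 2 → 2 pivots.
dim(Col(A)) = number of pivot columns = 2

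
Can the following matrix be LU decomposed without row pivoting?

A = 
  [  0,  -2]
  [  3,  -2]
No.
A[1,1] = 0 but A[2,1] = 3 ≠ 0. Any LU with L unit lower triangular has (LU)[1,1] = U[1,1] and (LU)[2,1] = L[2,1]·U[1,1]; matching A forces U[1,1] = 0, which then forces (LU)[2,1] = 0 ≠ 3. A row swap (pivoting) is required.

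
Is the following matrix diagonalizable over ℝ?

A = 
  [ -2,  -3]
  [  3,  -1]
No

tr(A) = -3, det(A) = 11
Characteristic polynomial: λ² - tr(A)λ + det(A) = λ² + 3λ + 11
λ² + 3λ + 11 = 0  ⇒  λ = (-3 ± √((3)² - 4·(11)))/2 = (-3 ± √(-35))/2
  = (-3 + i√35)/2,  (-3 - i√35)/2
Eigenvalues: (-3 + i√35)/2, (-3 - i√35)/2  (≈ -1.5 + 2.958i, -1.5 - 2.958i)
Has complex eigenvalues (not diagonalizable over ℝ).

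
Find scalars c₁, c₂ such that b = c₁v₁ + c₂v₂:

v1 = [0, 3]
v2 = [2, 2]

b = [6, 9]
c1 = 1, c2 = 3

b = 1·v1 + 3·v2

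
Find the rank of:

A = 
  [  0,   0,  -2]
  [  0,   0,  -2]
rank(A) = 1

Row reduce:
R2 → R2 - (1)·R1
REF = 
  [  0,   0,  -2]
  [  0,   0,   0]
Pivot columns: 3 → 1 pivot.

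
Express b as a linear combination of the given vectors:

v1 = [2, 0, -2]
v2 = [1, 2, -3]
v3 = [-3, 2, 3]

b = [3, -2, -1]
c1 = 2, c2 = -1, c3 = 0

b = 2·v1 + -1·v2 + 0·v3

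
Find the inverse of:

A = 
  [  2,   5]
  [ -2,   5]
det(A) = (2)(5) - (5)(-2) = 20
For a 2×2 matrix, A⁻¹ = (1/det(A)) · [[d, -b], [-c, a]]
    = (1/20) · [[5, -5], [2, 2]]

A⁻¹ = 
  [ 1/4, -1/4]
  [1/10, 1/10]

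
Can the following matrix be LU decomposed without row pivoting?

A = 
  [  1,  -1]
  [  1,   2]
Yes.
A[1,1] = 1 ≠ 0, so Gaussian elimination proceeds without a row swap: multiplier ℓ₂₁ = (1)/(1) = 1, and U[2,2] = 2 - (1)(-1) = 3.
L = 
  [  1,   0]
  [  1,   1]
U = 
  [  1,  -1]
  [  0,   3]
Check row 2 of LU: [(1)(1), (1)(-1) + 3] = [1, 2] = row 2 of A ✓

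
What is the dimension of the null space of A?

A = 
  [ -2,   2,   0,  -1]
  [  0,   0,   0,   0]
nullity(A) = 3

Row reduce:
(no row operations needed)
REF = 
  [ -2,   2,   0,  -1]
  [  0,   0,   0,   0]
Pivot columns: 1 → 1 pivot.
rank(A) = 1, so nullity(A) = 4 - 1 = 3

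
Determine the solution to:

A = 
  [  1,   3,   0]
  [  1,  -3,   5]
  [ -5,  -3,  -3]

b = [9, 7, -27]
x = [3, 2, 2]

Row reduce the augmented matrix [A|b]:
R2 → R2 - (1)·R1
R3 → R3 + (5)·R1
R3 → R3 + (2)·R2
REF = 
  [  1,   3,   0,   9]
  [  0,  -6,   5,  -2]
  [  0,   0,   7,  14]

Back-substitution:
x₃ = 14 / 7 = 2
x₂ = (-2 - (5)(2)) / (-6) = 2
x₁ = (9 - (3)(2) - (0)(2)) / 1 = 3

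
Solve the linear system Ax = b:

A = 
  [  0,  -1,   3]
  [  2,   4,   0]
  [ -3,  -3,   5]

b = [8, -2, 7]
Row reduce the augmented matrix [A|b]:
Swap R1 ↔ R2
R3 → R3 + (3/2)·R1
R3 → R3 + (3)·R2
REF = 
  [  2,   4,   0,  -2]
  [  0,  -1,   3,   8]
  [  0,   0,  14,  28]

Back-substitution:
x₃ = 28 / 14 = 2
x₂ = (8 - (3)(2)) / (-1) = -2
x₁ = (-2 - (4)(-2) - (0)(2)) / 2 = 3

x = [3, -2, 2]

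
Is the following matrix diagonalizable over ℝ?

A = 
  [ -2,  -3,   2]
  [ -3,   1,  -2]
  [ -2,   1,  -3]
Yes

Characteristic polynomial: det(λI - A) = λ³ + 4λ² - 2λ - 15
Testing integer divisors of the constant term: p(-3) = 0, so (λ + 3) is a factor:
p(λ) = (λ + 3)(λ² + λ - 5)
λ² + λ - 5 = 0  ⇒  λ = (-1 ± √((1)² - 4·(-5)))/2 = (-1 ± √(21))/2
  = (-1 + √21)/2,  (-1 - √21)/2
Eigenvalues: -3, (-1 + √21)/2, (-1 - √21)/2  (≈ -3, 1.791, -2.791)
The two irrational eigenvalues are distinct (simple), so each has alg. mult. = geom. mult. = 1.
λ=-3: alg. mult. = 1, geom. mult. = 3 - rank(A - (-3)I) = 3 - 2 = 1
Sum of geometric multiplicities equals n, so A has n independent eigenvectors.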